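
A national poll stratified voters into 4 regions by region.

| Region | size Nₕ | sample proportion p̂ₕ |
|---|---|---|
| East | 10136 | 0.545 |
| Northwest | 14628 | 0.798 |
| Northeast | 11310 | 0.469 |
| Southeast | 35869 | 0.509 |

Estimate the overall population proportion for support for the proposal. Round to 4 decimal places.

N = 10136 + 14628 + 11310 + 35869 = 71943.
Overall proportion = Σ (Nₕ/N)·p̂ₕ.
Σ Nₕp̂ₕ = 5524.12 + 11673.144 + 5304.39 + 18257.321 = 40758.975.
40758.975 / 71943 = 0.566545... → 0.5665.

0.5665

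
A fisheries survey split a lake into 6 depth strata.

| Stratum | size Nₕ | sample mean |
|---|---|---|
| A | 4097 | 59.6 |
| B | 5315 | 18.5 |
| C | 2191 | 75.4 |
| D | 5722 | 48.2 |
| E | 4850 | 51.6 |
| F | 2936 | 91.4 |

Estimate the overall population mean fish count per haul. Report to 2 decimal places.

51.85

N = 25111; weights Wₕ = Nₕ/N = (0.1632, 0.2117, 0.0873, 0.2279, 0.1931, 0.1169).
x̄_st = Σ Wₕ·x̄ₕ = 0.1632·59.6 + 0.2117·18.5 + 0.0873·75.4 + 0.2279·48.2 + 0.1931·51.6 + 0.1169·91.4 ≈ 51.8546...
→ 51.85.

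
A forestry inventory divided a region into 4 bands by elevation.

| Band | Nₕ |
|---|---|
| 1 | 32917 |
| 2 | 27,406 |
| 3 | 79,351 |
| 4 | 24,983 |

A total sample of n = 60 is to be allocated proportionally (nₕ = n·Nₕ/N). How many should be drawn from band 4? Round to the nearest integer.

9

Share of band 4 = 24983/164657 = 0.15173.
Allocate 60 × 0.15173 = 9.104... → 9.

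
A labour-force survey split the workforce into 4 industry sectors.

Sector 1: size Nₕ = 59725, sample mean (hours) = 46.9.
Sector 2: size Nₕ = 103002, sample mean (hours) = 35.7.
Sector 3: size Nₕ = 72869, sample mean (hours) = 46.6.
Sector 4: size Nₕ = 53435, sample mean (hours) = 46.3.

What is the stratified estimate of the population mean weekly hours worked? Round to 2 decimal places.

42.72

N = 289031; weights Wₕ = Nₕ/N = (0.2066, 0.3564, 0.2521, 0.1849).
x̄_st = Σ Wₕ·x̄ₕ = 0.2066·46.9 + 0.3564·35.7 + 0.2521·46.6 + 0.1849·46.3 ≈ 42.7221...
→ 42.72.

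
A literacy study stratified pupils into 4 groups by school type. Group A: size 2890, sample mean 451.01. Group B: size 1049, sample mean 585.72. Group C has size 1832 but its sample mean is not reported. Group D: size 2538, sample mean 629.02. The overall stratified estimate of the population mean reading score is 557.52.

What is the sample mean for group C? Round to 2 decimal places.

Σ Nₕx̄ₕ = N·μ, so 1832·x̄_C = 8309·557.52 − (2890·451.01 + 1049·585.72 + 2538·629.02).
= 4632433.68 − 3514291.94 = 1118141.74.
x̄_C = 1118141.74 / 1832 = 610.3394... → 610.34.

610.34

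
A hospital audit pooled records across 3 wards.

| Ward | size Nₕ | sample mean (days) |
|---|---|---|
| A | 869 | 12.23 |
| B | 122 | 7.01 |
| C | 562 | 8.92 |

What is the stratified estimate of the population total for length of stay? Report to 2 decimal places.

A: 869·12.23 = 10627.87
B: 122·7.01 = 855.22
C: 562·8.92 = 5013.04
τ̂ = Σ Nₕx̄ₕ = 16496.13.

16496.13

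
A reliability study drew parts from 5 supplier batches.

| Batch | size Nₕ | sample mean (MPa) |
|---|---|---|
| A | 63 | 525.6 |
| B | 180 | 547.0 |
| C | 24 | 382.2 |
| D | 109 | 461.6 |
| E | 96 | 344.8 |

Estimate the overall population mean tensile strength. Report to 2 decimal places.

N = 472; weights Wₕ = Nₕ/N = (0.1335, 0.3814, 0.0508, 0.2309, 0.2034).
x̄_st = Σ Wₕ·x̄ₕ = 0.1335·525.6 + 0.3814·547.0 + 0.0508·382.2 + 0.2309·461.6 + 0.2034·344.8 ≈ 474.9169...
→ 474.92.

474.92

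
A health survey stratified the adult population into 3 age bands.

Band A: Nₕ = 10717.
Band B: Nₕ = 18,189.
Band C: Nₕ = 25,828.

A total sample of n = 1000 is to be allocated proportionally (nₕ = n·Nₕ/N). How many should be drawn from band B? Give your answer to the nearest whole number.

N = 10717 + 18189 + 25828 = 54734.
n_B = 1000·18189/54734 = 332.316... → 332.

332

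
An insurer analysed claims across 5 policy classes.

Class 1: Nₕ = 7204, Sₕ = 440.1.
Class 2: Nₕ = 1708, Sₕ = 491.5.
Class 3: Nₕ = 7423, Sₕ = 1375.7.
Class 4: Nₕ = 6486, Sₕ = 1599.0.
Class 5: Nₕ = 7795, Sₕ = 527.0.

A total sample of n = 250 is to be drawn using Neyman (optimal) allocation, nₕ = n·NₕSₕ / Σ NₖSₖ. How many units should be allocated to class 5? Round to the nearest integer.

36

Σ NₕSₕ = 7204·440.1 + 1708·491.5 + 7423·1375.7 + 6486·1599.0 + 7795·527.0 = 28700862.5.
Share for 5: 4107965/28700862.5 = 0.14313.
n_5 = 250 × 0.14313 = 35.783... → 36.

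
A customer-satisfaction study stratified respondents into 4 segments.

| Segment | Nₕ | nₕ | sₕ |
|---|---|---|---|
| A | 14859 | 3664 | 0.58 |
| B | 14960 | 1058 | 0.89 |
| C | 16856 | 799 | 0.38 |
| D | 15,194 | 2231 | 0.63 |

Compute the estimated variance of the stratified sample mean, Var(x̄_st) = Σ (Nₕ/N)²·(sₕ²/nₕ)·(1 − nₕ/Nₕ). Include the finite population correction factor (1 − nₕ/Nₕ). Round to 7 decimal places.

0.0000666

N = 61869. Term for each stratum: Wₕ²sₕ²/nₕ·(1−nₕ/Nₕ).
Var(x̄_st) = 0.0000039900 + 0.0000406778 + 0.0000127789 + 0.0000091540 = 0.0000666006 → 0.0000666.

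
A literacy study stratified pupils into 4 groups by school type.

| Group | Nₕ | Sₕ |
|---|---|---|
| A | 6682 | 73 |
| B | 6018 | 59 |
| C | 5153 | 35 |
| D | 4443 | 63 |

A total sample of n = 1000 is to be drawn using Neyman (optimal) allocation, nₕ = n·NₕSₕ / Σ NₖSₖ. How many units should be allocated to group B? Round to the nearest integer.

272

Σ NₕSₕ = 6682·73 + 6018·59 + 5153·35 + 4443·63 = 1303112.
Share for B: 355062/1303112 = 0.27247.
n_B = 1000 × 0.27247 = 272.472... → 272.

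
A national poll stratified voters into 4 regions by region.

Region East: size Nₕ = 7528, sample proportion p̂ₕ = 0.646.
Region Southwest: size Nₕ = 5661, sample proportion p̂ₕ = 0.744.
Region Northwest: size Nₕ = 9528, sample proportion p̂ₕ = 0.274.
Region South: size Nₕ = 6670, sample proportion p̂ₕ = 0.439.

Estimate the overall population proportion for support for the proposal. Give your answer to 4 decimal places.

0.4973

N = 7528 + 5661 + 9528 + 6670 = 29387.
Overall proportion = Σ (Nₕ/N)·p̂ₕ.
Σ Nₕp̂ₕ = 4863.088 + 4211.784 + 2610.672 + 2928.13 = 14613.674.
14613.674 / 29387 = 0.497284... → 0.4973.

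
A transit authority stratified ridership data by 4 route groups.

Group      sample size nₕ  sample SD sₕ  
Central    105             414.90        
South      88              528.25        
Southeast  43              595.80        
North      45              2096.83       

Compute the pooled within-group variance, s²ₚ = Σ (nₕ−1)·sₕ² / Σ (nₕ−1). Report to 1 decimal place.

Degrees of freedom: 104 + 87 + 42 + 44 = 277.
Σ(nₕ−1)sₕ² = 104·172142.01 + 87·279048.0625 + 42·354977.64 + 44·4396696.0489 = 250543637.5091.
s²ₚ = 250543637.5091 / 277 = 904489.666... → 904489.7.

904489.7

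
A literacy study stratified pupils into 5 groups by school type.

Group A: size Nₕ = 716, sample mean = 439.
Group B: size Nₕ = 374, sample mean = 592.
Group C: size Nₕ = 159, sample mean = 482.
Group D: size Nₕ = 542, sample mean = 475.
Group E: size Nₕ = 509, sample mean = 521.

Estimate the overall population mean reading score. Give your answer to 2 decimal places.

N = 716 + 374 + 159 + 542 + 509 = 2300.
The stratified mean weights each stratum mean by its population share Nₕ/N.
Σ Nₕx̄ₕ = 716·439 + 374·592 + 159·482 + 542·475 + 509·521 = 314324 + 221408 + 76638 + 257450 + 265189 = 1135009.
Divide by N: 1135009 / 2300 = 493.4822... → 493.48.

493.48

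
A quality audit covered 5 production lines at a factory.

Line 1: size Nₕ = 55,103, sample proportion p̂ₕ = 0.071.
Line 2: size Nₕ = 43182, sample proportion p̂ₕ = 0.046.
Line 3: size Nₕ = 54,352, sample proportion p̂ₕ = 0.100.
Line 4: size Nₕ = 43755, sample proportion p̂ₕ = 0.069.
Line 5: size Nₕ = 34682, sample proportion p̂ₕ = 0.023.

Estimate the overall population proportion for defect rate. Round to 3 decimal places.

0.066

Wₕ = Nₕ/N with N = 231074: 0.2385, 0.1869, 0.2352, 0.1894, 0.1501.
p̂_st = 0.2385·0.071 + 0.1869·0.046 + 0.2352·0.100 + 0.1894·0.069 + 0.1501·0.023 ≈ 0.06557... → 0.066.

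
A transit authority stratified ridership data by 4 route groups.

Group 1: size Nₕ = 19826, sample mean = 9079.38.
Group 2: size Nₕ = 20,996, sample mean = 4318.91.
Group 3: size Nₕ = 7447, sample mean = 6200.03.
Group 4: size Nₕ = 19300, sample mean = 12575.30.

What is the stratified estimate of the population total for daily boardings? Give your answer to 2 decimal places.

1: 19826·9079.38 = 180007787.88
2: 20996·4318.91 = 90679834.36
3: 7447·6200.03 = 46171623.41
4: 19300·12575.30 = 242703290
τ̂ = Σ Nₕx̄ₕ = 559562535.65.

559562535.65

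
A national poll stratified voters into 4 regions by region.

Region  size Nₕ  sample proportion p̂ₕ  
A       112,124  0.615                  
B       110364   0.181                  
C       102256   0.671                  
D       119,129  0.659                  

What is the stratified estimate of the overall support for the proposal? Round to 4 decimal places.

0.5318

N = 112124 + 110364 + 102256 + 119129 = 443873.
Overall proportion = Σ (Nₕ/N)·p̂ₕ.
Σ Nₕp̂ₕ = 68956.26 + 19975.884 + 68613.776 + 78506.011 = 236051.931.
236051.931 / 443873 = 0.531801... → 0.5318.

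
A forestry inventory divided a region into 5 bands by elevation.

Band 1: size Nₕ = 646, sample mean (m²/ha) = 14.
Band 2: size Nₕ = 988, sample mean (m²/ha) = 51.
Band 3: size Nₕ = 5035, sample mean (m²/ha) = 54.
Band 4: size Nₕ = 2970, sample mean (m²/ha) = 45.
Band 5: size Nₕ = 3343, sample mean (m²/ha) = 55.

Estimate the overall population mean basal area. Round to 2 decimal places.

49.98

x̄_st = (Σ Nₕx̄ₕ) / (Σ Nₕ) = (646·14 + 988·51 + 5035·54 + 2970·45 + 3343·55) / 12982
= 648837 / 12982 = 49.9797... → 49.98.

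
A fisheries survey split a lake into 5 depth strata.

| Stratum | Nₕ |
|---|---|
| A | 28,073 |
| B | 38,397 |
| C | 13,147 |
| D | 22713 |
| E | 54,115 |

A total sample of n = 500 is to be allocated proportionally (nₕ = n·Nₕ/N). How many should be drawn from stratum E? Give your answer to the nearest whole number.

173

N = 28073 + 38397 + 13147 + 22713 + 54115 = 156445.
n_E = 500·54115/156445 = 172.952... → 173.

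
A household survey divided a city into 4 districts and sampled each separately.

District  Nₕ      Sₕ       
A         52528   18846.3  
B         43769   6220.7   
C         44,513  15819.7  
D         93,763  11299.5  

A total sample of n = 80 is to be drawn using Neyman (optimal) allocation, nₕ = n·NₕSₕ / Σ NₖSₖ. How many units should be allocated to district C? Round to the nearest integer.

Σ NₕSₕ = 52528·18846.3 + 43769·6220.7 + 44513·15819.7 + 93763·11299.5 = 3025889589.3.
Share for C: 704182306.1/3025889589.3 = 0.23272.
n_C = 80 × 0.23272 = 18.618... → 19.

19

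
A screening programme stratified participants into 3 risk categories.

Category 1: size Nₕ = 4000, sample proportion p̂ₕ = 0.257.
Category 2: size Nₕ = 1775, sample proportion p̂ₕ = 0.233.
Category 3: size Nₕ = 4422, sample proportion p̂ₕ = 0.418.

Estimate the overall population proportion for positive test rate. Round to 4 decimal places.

0.3226

Wₕ = Nₕ/N with N = 10197: 0.3923, 0.1741, 0.4337.
p̂_st = 0.3923·0.257 + 0.1741·0.233 + 0.4337·0.418 ≈ 0.322641... → 0.3226.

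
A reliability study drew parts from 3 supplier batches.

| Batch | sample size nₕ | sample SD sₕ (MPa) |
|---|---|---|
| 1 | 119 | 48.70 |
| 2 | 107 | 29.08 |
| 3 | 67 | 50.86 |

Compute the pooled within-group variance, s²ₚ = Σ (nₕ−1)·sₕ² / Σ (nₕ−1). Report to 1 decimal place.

1: (119−1)·48.70² = 118·2371.69 = 279859.42
2: (107−1)·29.08² = 106·845.6464 = 89638.5184
3: (67−1)·50.86² = 66·2586.7396 = 170724.8136
Numerator = 540222.752; denominator = Σ(nₕ−1) = 290.
s²ₚ = 540222.752/290 = 1862.837... → 1862.8.

1862.8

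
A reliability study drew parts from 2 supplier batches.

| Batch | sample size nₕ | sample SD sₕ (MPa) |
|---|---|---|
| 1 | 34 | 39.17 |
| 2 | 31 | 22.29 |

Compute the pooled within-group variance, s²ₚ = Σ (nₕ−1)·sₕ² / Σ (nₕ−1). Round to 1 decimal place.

1040.3

1: (34−1)·39.17² = 33·1534.2889 = 50631.5337
2: (31−1)·22.29² = 30·496.8441 = 14905.323
Numerator = 65536.8567; denominator = Σ(nₕ−1) = 63.
s²ₚ = 65536.8567/63 = 1040.268... → 1040.3.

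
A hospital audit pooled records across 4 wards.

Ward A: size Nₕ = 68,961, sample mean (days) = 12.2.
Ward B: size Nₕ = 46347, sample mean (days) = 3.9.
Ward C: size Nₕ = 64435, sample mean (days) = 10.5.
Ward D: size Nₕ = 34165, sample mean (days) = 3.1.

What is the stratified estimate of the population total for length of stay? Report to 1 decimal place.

1804556.5

A: 68961·12.2 = 841324.2
B: 46347·3.9 = 180753.3
C: 64435·10.5 = 676567.5
D: 34165·3.1 = 105911.5
τ̂ = Σ Nₕx̄ₕ = 1804556.5.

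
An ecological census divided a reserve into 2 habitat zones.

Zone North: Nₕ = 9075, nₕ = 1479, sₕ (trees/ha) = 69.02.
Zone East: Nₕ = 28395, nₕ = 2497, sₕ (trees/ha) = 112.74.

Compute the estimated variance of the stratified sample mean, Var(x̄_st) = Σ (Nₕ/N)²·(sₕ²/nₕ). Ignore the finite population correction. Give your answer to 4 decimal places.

3.1121

N = 37470. Term for each stratum: Wₕ²sₕ²/nₕ.
Var(x̄_st) = 0.1889329 + 2.9231687 = 3.1121016 → 3.1121.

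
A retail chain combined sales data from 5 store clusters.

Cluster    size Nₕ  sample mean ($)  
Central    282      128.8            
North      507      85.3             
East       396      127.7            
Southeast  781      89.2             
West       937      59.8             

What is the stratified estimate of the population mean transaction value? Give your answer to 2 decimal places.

88.13

N = 282 + 507 + 396 + 781 + 937 = 2903.
The stratified mean weights each stratum mean by its population share Nₕ/N.
Σ Nₕx̄ₕ = 282·128.8 + 507·85.3 + 396·127.7 + 781·89.2 + 937·59.8 = 36321.6 + 43247.1 + 50569.2 + 69665.2 + 56032.6 = 255835.7.
Divide by N: 255835.7 / 2903 = 88.1280... → 88.13.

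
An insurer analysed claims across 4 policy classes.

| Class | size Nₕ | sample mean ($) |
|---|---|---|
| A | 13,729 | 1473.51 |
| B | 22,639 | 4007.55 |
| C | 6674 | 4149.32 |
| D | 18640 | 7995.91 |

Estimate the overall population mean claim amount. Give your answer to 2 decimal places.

4664.13

x̄_st = (Σ Nₕx̄ₕ) / (Σ Nₕ) = (13729·1473.51 + 22639·4007.55 + 6674·4149.32 + 18640·7995.91) / 61682
= 287693067.32 / 61682 = 4664.1333... → 4664.13.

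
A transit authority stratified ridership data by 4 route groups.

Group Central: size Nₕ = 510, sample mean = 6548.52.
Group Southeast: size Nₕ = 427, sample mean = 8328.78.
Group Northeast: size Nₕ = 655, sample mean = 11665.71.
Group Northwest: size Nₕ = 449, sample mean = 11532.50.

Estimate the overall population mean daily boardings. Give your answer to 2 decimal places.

N = 2041; weights Wₕ = Nₕ/N = (0.2499, 0.2092, 0.3209, 0.2200).
x̄_st = Σ Wₕ·x̄ₕ = 0.2499·6548.52 + 0.2092·8328.78 + 0.3209·11665.71 + 0.2200·11532.50 ≈ 9659.6114...
→ 9659.61.

9659.61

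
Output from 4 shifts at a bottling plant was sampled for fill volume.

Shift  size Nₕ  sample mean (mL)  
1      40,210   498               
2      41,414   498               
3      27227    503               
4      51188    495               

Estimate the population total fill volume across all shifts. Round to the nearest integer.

1: 40210·498 = 20024580
2: 41414·498 = 20624172
3: 27227·503 = 13695181
4: 51188·495 = 25338060
τ̂ = Σ Nₕx̄ₕ = 79681993.

79681993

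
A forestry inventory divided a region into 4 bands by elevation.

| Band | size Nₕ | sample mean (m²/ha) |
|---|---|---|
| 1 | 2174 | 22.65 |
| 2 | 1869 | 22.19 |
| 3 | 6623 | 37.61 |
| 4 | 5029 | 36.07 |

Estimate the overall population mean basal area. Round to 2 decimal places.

33.21

N = 15695; weights Wₕ = Nₕ/N = (0.1385, 0.1191, 0.4220, 0.3204).
x̄_st = Σ Wₕ·x̄ₕ = 0.1385·22.65 + 0.1191·22.19 + 0.4220·37.61 + 0.3204·36.07 ≈ 33.2081...
→ 33.21.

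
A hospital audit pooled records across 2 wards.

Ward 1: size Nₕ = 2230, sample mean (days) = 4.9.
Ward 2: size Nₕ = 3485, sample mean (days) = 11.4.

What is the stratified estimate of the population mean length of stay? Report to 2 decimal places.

N = 5715; weights Wₕ = Nₕ/N = (0.3902, 0.6098).
x̄_st = Σ Wₕ·x̄ₕ = 0.3902·4.9 + 0.6098·11.4 ≈ 8.8637...
→ 8.86.

8.86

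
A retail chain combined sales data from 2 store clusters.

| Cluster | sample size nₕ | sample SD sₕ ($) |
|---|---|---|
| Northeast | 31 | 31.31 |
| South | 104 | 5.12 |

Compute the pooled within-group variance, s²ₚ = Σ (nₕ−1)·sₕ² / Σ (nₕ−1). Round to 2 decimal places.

241.43

Degrees of freedom: 30 + 103 = 133.
Σ(nₕ−1)sₕ² = 30·980.3161 + 103·26.2144 = 32109.5662.
s²ₚ = 32109.5662 / 133 = 241.4253... → 241.43.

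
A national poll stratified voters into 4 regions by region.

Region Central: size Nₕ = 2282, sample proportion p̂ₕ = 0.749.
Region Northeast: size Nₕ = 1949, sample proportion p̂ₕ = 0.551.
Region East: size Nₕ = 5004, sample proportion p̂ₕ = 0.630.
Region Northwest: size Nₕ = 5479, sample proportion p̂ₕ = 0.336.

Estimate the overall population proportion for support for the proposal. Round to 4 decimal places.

N = 2282 + 1949 + 5004 + 5479 = 14714.
Overall proportion = Σ (Nₕ/N)·p̂ₕ.
Σ Nₕp̂ₕ = 1709.218 + 1073.899 + 3152.52 + 1840.944 = 7776.581.
7776.581 / 14714 = 0.528516... → 0.5285.

0.5285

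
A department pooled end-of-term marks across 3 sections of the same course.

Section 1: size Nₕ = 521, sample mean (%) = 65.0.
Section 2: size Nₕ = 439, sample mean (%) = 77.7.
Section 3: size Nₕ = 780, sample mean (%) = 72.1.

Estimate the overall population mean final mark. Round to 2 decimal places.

71.39

N = 1740; weights Wₕ = Nₕ/N = (0.2994, 0.2523, 0.4483).
x̄_st = Σ Wₕ·x̄ₕ = 0.2994·65.0 + 0.2523·77.7 + 0.4483·72.1 ≈ 71.3870...
→ 71.39.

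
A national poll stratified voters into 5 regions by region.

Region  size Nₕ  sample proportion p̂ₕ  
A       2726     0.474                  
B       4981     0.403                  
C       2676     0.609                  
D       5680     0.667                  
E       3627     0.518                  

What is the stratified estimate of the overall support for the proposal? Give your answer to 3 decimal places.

0.538

N = 2726 + 4981 + 2676 + 5680 + 3627 = 19690.
Overall proportion = Σ (Nₕ/N)·p̂ₕ.
Σ Nₕp̂ₕ = 1292.124 + 2007.343 + 1629.684 + 3788.56 + 1878.786 = 10596.497.
10596.497 / 19690 = 0.53817... → 0.538.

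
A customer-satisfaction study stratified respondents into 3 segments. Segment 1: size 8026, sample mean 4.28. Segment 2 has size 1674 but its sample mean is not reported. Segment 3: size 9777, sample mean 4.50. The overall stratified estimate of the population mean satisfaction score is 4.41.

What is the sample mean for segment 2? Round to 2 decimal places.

4.51

Σ Nₕx̄ₕ = N·μ, so 1674·x̄_2 = 19477·4.41 − (8026·4.28 + 9777·4.50).
= 85893.57 − 78347.78 = 7545.79.
x̄_2 = 7545.79 / 1674 = 4.5076... → 4.51.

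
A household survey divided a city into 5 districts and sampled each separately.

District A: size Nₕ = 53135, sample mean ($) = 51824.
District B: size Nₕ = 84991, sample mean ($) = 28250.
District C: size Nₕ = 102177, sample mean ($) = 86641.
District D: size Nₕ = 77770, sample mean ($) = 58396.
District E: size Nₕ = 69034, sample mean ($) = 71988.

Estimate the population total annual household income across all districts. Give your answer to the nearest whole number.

23518457959

Estimate total by summing Nₕ·x̄ₕ over strata.
53135·51824 + 84991·28250 + 102177·86641 + 77770·58396 + 69034·71988 = 2753668240 + 2400995750 + 8852717457 + 4541456920 + 4969619592 = 23518457959.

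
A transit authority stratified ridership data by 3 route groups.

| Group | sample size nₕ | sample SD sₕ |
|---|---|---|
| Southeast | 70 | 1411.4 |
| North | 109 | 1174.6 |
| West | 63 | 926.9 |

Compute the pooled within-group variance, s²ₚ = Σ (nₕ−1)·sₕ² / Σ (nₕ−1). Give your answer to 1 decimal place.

1421440.8

Southeast: (70−1)·1411.4² = 69·1992049.96 = 137451447.24
North: (109−1)·1174.6² = 108·1379685.16 = 149005997.28
West: (63−1)·926.9² = 62·859143.61 = 53266903.82
Numerator = 339724348.34; denominator = Σ(nₕ−1) = 239.
s²ₚ = 339724348.34/239 = 1421440.788... → 1421440.8.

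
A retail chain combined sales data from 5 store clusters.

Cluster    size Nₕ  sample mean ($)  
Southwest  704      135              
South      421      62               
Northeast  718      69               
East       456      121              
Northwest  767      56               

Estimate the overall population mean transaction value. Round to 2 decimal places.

87.68

N = 704 + 421 + 718 + 456 + 767 = 3066.
Overall mean = Σ (Nₕ/N)·x̄ₕ — weight by population share, not a simple average.
Σ Nₕx̄ₕ = 704·135 + 421·62 + 718·69 + 456·121 + 767·56 = 95040 + 26102 + 49542 + 55176 + 42952 = 268812.
Divide by N: 268812 / 3066 = 87.6751... → 87.68.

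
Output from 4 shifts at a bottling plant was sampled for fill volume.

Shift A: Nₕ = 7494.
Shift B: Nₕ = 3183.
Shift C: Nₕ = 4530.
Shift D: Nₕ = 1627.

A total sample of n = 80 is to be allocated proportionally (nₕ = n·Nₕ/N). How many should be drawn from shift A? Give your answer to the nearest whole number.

N = 7494 + 3183 + 4530 + 1627 = 16834.
n_A = 80·7494/16834 = 35.614... → 36.

36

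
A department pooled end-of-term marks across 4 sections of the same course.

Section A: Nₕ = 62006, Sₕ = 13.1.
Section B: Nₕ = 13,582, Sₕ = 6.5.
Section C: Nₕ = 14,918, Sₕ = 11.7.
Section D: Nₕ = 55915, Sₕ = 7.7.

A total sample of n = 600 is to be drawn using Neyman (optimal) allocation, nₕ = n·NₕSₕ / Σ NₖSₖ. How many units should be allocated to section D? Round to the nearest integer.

Σ NₕSₕ = 62006·13.1 + 13582·6.5 + 14918·11.7 + 55915·7.7 = 1505647.7.
Share for D: 430545.5/1505647.7 = 0.28595.
n_D = 600 × 0.28595 = 171.572... → 172.

172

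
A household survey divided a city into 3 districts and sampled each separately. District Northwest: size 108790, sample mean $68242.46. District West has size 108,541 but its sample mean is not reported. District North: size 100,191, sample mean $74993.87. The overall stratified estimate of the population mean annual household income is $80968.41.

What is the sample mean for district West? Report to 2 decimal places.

N = 108790 + 108541 + 100191 = 317522.
Overall total = μ·N = 80968.41·317522 = 25709251480.02.
Subtract the known strata: 108790·68242.46 + 100191·74993.87 = 14937808052.57.
Remaining total for district West: 25709251480.02 − 14937808052.57 = 10771443427.45.
Divide by its size: 10771443427.45 / 108541 = 99238.4760... → 99238.48.

99238.48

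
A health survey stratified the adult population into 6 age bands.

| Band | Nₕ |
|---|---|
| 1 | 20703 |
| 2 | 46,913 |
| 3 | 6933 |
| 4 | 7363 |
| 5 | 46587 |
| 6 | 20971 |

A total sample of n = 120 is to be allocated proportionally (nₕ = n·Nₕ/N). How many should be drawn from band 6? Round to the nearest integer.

Share of band 6 = 20971/149470 = 0.14030.
Allocate 120 × 0.14030 = 16.836... → 17.

17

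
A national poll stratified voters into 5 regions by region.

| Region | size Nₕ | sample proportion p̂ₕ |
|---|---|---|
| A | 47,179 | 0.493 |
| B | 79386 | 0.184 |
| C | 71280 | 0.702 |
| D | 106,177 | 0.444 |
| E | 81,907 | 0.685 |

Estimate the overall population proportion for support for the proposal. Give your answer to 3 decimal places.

0.495

Wₕ = Nₕ/N with N = 385929: 0.1222, 0.2057, 0.1847, 0.2751, 0.2122.
p̂_st = 0.1222·0.493 + 0.2057·0.184 + 0.1847·0.702 + 0.2751·0.444 + 0.2122·0.685 ≈ 0.49531... → 0.495.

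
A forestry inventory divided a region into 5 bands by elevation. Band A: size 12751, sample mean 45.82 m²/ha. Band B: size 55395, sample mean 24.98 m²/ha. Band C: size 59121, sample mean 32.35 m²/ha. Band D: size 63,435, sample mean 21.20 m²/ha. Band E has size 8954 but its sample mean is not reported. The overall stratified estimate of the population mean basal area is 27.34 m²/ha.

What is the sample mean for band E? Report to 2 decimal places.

Σ Nₕx̄ₕ = N·μ, so 8954·x̄_E = 199656·27.34 − (12751·45.82 + 55395·24.98 + 59121·32.35 + 63435·21.20).
= 5458595.04 − 5225404.27 = 233190.77.
x̄_E = 233190.77 / 8954 = 26.0432... → 26.04.

26.04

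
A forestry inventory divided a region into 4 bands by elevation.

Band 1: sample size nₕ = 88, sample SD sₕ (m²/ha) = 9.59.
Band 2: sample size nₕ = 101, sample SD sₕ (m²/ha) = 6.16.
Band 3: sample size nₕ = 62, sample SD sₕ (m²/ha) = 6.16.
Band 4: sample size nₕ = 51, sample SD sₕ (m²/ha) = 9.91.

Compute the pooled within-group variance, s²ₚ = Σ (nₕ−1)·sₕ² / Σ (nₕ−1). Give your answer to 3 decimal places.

Degrees of freedom: 87 + 100 + 61 + 50 = 298.
Σ(nₕ−1)sₕ² = 87·91.9681 + 100·37.9456 + 61·37.9456 + 50·98.2081 = 19020.8713.
s²ₚ = 19020.8713 / 298 = 63.82843... → 63.828.

63.828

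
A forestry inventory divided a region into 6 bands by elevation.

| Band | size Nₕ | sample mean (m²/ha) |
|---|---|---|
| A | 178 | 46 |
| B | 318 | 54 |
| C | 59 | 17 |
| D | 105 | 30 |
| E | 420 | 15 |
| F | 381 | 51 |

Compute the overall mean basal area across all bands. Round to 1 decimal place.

37.8

x̄_st = (Σ Nₕx̄ₕ) / (Σ Nₕ) = (178·46 + 318·54 + 59·17 + 105·30 + 420·15 + 381·51) / 1461
= 55244 / 1461 = 37.812... → 37.8.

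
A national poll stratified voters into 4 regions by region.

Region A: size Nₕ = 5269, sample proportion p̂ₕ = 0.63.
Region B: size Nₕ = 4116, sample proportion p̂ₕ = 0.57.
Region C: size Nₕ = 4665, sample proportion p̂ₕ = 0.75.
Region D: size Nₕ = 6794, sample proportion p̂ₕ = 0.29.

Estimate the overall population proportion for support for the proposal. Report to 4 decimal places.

Wₕ = Nₕ/N with N = 20844: 0.2528, 0.1975, 0.2238, 0.3259.
p̂_st = 0.2528·0.63 + 0.1975·0.57 + 0.2238·0.75 + 0.3259·0.29 ≈ 0.534187... → 0.5342.

0.5342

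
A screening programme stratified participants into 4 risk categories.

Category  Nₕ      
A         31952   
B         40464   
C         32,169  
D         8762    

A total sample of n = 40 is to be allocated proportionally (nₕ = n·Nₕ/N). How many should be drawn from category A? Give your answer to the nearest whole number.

11

N = 31952 + 40464 + 32169 + 8762 = 113347.
n_A = 40·31952/113347 = 11.276... → 11.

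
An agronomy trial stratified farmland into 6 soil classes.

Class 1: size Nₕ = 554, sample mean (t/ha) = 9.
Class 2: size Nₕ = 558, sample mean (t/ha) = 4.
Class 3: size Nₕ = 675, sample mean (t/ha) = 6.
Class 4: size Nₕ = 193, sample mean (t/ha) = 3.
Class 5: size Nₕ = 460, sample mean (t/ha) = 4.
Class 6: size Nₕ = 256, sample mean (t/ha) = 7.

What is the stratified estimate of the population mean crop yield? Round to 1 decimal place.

x̄_st = (Σ Nₕx̄ₕ) / (Σ Nₕ) = (554·9 + 558·4 + 675·6 + 193·3 + 460·4 + 256·7) / 2696
= 15479 / 2696 = 5.741... → 5.7.

5.7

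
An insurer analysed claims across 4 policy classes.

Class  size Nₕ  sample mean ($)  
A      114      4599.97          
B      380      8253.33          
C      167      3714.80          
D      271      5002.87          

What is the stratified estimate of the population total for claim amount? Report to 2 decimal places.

5636811.35

Population total = Σ Nₕ·x̄ₕ (each stratum's size times its mean).
114·4599.97 + 380·8253.33 + 167·3714.80 + 271·5002.87 = 524396.58 + 3136265.4 + 620371.6 + 1355777.77 = 5636811.35.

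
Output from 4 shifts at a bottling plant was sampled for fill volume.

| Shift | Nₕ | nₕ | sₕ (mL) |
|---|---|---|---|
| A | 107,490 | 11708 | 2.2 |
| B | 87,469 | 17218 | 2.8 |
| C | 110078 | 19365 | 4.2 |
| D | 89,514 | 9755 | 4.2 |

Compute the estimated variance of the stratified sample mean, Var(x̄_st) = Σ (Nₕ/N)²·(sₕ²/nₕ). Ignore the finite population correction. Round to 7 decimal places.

N = 394551. Term for each stratum: Wₕ²sₕ²/nₕ.
Var(x̄_st) = 0.0000306826 + 0.0000223787 + 0.0000709048 + 0.0000930780 = 0.0002170442 → 0.0002170.

0.0002170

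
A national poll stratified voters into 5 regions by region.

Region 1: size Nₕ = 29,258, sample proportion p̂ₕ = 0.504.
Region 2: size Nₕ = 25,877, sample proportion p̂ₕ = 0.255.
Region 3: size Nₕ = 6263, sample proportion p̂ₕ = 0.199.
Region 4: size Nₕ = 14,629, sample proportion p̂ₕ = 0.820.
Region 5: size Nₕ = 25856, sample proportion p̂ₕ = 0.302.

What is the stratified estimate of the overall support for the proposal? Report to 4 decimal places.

0.4161

Wₕ = Nₕ/N with N = 101883: 0.2872, 0.2540, 0.0615, 0.1436, 0.2538.
p̂_st = 0.2872·0.504 + 0.2540·0.255 + 0.0615·0.199 + 0.1436·0.820 + 0.2538·0.302 ≈ 0.416117... → 0.4161.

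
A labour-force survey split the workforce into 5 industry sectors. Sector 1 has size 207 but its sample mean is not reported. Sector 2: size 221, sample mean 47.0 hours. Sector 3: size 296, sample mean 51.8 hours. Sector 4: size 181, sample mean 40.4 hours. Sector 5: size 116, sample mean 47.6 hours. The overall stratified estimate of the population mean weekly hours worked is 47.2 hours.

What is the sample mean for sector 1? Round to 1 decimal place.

46.6

Σ Nₕx̄ₕ = N·μ, so 207·x̄_1 = 1021·47.2 − (221·47.0 + 296·51.8 + 181·40.4 + 116·47.6).
= 48191.2 − 38553.8 = 9637.4.
x̄_1 = 9637.4 / 207 = 46.557... → 46.6.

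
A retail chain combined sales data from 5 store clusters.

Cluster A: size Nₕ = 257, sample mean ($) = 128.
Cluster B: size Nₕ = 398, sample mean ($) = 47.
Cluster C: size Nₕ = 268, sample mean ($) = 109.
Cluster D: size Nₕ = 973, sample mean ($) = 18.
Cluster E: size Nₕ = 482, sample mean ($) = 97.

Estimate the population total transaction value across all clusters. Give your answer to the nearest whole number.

145082

Population total = Σ Nₕ·x̄ₕ (each stratum's size times its mean).
257·128 + 398·47 + 268·109 + 973·18 + 482·97 = 32896 + 18706 + 29212 + 17514 + 46754 = 145082.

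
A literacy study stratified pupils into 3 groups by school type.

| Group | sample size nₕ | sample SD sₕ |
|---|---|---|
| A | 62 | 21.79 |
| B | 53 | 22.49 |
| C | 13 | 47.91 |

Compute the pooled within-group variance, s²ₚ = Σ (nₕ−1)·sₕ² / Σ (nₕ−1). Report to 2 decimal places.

Degrees of freedom: 61 + 52 + 12 = 125.
Σ(nₕ−1)sₕ² = 61·474.8041 + 52·505.8001 + 12·2295.3681 = 82809.0725.
s²ₚ = 82809.0725 / 125 = 662.4726... → 662.47.

662.47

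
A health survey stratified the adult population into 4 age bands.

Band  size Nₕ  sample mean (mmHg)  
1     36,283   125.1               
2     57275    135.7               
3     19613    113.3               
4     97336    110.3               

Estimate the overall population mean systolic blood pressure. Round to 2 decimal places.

N = 36283 + 57275 + 19613 + 97336 = 210507.
The stratified mean weights each stratum mean by its population share Nₕ/N.
Σ Nₕx̄ₕ = 36283·125.1 + 57275·135.7 + 19613·113.3 + 97336·110.3 = 4539003.3 + 7772217.5 + 2222152.9 + 10736160.8 = 25269534.5.
Divide by N: 25269534.5 / 210507 = 120.0413... → 120.04.

120.04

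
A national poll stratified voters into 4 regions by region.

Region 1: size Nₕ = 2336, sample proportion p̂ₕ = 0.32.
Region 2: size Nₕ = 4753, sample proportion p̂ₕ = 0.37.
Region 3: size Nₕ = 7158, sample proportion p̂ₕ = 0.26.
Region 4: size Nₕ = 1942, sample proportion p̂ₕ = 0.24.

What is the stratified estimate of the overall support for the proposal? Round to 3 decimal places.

0.299

N = 2336 + 4753 + 7158 + 1942 = 16189.
Overall proportion = Σ (Nₕ/N)·p̂ₕ.
Σ Nₕp̂ₕ = 747.52 + 1758.61 + 1861.08 + 466.08 = 4833.29.
4833.29 / 16189 = 0.29855... → 0.299.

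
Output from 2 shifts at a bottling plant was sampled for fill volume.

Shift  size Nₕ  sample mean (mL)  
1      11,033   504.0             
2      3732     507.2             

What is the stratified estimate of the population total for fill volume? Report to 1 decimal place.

Population total = Σ Nₕ·x̄ₕ (each stratum's size times its mean).
11033·504.0 + 3732·507.2 = 5560632 + 1892870.4 = 7453502.4.

7453502.4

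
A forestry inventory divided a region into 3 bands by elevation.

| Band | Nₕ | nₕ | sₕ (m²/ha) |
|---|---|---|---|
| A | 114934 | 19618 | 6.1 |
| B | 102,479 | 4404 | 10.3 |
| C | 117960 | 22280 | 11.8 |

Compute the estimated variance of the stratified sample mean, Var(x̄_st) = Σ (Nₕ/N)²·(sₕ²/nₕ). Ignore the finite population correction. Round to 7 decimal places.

N = 335373. Term for each stratum: Wₕ²sₕ²/nₕ.
Var(x̄_st) = 0.0002227644 + 0.0022492654 + 0.0007731472 = 0.0032451770 → 0.0032452.

0.0032452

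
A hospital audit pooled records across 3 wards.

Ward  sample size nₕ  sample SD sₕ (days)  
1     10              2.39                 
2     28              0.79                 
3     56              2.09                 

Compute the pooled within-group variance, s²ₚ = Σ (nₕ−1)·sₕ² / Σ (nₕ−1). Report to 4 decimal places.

3.3902

Degrees of freedom: 9 + 27 + 55 = 91.
Σ(nₕ−1)sₕ² = 9·5.7121 + 27·0.6241 + 55·4.3681 = 308.5051.
s²ₚ = 308.5051 / 91 = 3.390166... → 3.3902.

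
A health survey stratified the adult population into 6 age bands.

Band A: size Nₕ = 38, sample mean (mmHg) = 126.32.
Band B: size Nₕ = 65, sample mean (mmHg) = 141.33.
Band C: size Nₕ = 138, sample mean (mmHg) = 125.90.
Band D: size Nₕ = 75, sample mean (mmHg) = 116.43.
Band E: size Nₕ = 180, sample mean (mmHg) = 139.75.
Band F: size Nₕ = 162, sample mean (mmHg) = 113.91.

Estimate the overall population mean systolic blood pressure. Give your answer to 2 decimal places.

127.21

N = 658; weights Wₕ = Nₕ/N = (0.0578, 0.0988, 0.2097, 0.1140, 0.2736, 0.2462).
x̄_st = Σ Wₕ·x̄ₕ = 0.0578·126.32 + 0.0988·141.33 + 0.2097·125.90 + 0.1140·116.43 + 0.2736·139.75 + 0.2462·113.91 ≈ 127.2059...
→ 127.21.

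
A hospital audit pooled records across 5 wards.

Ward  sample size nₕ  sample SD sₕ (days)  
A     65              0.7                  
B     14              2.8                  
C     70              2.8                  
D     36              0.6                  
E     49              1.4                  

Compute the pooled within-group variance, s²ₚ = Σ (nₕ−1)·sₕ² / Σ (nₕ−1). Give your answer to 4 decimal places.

3.4101

A: (65−1)·0.7² = 64·0.49 = 31.36
B: (14−1)·2.8² = 13·7.84 = 101.92
C: (70−1)·2.8² = 69·7.84 = 540.96
D: (36−1)·0.6² = 35·0.36 = 12.6
E: (49−1)·1.4² = 48·1.96 = 94.08
Numerator = 780.92; denominator = Σ(nₕ−1) = 229.
s²ₚ = 780.92/229 = 3.410131... → 3.4101.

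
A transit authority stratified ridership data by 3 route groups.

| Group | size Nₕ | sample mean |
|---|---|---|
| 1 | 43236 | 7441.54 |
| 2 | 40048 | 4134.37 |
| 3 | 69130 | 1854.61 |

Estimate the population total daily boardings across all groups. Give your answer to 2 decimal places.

615524862.50

Estimate total by summing Nₕ·x̄ₕ over strata.
43236·7441.54 + 40048·4134.37 + 69130·1854.61 = 321742423.44 + 165573249.76 + 128209189.3 = 615524862.50.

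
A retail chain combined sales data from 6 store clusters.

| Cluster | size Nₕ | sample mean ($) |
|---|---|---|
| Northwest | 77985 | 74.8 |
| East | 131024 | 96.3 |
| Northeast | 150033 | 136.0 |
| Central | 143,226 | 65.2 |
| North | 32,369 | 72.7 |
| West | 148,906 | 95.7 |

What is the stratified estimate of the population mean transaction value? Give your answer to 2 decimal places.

94.80

N = 683543; weights Wₕ = Nₕ/N = (0.1141, 0.1917, 0.2195, 0.2095, 0.0474, 0.2178).
x̄_st = Σ Wₕ·x̄ₕ = 0.1141·74.8 + 0.1917·96.3 + 0.2195·136.0 + 0.2095·65.2 + 0.0474·72.7 + 0.2178·95.7 ≈ 94.7961...
→ 94.80.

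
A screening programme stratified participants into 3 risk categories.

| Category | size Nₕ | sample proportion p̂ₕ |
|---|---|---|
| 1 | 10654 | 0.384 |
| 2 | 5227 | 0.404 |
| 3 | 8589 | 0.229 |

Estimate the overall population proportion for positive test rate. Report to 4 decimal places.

0.3339

N = 10654 + 5227 + 8589 = 24470.
Overall proportion = Σ (Nₕ/N)·p̂ₕ.
Σ Nₕp̂ₕ = 4091.136 + 2111.708 + 1966.881 = 8169.725.
8169.725 / 24470 = 0.333867... → 0.3339.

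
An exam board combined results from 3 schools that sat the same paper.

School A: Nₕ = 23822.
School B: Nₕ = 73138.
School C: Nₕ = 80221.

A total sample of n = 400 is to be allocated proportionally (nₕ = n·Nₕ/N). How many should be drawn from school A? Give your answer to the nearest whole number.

54

Share of school A = 23822/177181 = 0.13445.
Allocate 400 × 0.13445 = 53.780... → 54.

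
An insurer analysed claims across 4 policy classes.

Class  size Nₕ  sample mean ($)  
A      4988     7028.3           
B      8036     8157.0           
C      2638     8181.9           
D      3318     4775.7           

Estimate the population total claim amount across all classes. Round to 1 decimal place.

138036437.2

Population total = Σ Nₕ·x̄ₕ (each stratum's size times its mean).
4988·7028.3 + 8036·8157.0 + 2638·8181.9 + 3318·4775.7 = 35057160.4 + 65549652 + 21583852.2 + 15845772.6 = 138036437.2.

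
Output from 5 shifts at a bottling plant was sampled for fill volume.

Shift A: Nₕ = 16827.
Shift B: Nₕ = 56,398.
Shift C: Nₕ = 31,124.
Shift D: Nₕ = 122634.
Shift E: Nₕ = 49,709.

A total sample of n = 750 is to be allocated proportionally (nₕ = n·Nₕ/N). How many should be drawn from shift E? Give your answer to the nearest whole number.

Share of shift E = 49709/276692 = 0.17965.
Allocate 750 × 0.17965 = 134.741... → 135.

135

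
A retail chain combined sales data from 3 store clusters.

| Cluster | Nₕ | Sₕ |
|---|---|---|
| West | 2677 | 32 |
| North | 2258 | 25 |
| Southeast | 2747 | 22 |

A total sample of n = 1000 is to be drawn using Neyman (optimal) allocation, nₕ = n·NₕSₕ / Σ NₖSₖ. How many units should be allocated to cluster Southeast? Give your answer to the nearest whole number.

298

Σ NₕSₕ = 2677·32 + 2258·25 + 2747·22 = 202548.
Share for Southeast: 60434/202548 = 0.29837.
n_Southeast = 1000 × 0.29837 = 298.369... → 298.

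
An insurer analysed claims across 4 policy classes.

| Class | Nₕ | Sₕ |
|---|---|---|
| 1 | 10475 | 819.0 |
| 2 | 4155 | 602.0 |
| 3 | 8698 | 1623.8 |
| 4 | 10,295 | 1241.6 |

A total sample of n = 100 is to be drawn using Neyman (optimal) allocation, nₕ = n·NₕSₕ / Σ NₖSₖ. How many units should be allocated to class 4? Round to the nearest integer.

1: NₕSₕ = 10475·819.0 = 8579025
2: NₕSₕ = 4155·602.0 = 2501310
3: NₕSₕ = 8698·1623.8 = 14123812.4
4: NₕSₕ = 10295·1241.6 = 12782272
Σ NₕSₕ = 37986419.4.
n_4 = 100·12782272/37986419.4 = 33.650... → 34.

34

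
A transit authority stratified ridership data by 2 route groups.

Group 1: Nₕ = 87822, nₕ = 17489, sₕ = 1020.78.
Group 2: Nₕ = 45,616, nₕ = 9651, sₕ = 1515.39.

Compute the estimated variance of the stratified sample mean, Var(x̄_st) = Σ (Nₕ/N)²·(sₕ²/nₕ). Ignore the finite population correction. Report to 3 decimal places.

53.614

N = 133438; Wₕ = Nₕ/N.
group 1: (87822/133438)²·1020.78²/17489 = 25.807559
group 2: (45616/133438)²·1515.39²/9651 = 27.806855
Sum = 53.614414 → 53.614.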